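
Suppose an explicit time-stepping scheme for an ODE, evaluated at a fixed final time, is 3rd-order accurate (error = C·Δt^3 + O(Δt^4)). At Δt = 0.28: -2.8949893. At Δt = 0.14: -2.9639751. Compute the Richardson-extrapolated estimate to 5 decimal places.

The leading error scales as Δt^3; refining by a factor of 2 reduces it by 2^3 = 8.
Extrapolated value = (8·A(Δt/2) − A(Δt)) / (8 − 1)
= (8·(-2.9639751) − (-2.8949893)) / 7
= -20.8168115 / 7 = -2.9738302

-2.97383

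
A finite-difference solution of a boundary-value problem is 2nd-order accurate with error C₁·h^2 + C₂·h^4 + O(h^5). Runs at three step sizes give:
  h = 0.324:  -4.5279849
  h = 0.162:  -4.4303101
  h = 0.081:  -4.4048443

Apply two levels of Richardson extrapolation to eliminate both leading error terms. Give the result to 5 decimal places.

-4.39626

First eliminate the h^2 term (factor 2^2 = 4):
  B₁ = (4·(-4.4303101) − (-4.5279849))/3 = -4.3977518
  B₂ = (4·(-4.4048443) − (-4.4303101))/3 = -4.3963557
Then eliminate the h^4 term (factor 2^4 = 16):
  (16·(-4.3963557) − (-4.3977518))/15 = -4.3962626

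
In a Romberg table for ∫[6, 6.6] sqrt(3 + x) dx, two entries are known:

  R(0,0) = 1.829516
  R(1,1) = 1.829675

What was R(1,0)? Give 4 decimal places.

From R(1,1) = (4·R(1,0) − R(0,0))/3, solve for R(1,0):
4·R(1,0) = 3·1.829675 + 1.829516 = 7.318541
R(1,0) = 1.829635

1.8296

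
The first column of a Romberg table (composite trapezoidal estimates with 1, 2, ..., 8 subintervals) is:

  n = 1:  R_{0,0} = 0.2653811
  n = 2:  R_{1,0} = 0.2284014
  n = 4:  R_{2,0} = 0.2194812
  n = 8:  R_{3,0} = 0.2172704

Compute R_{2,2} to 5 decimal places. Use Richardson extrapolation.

0.21654

R_{1,1} = 0.2284014 + (0.2284014 − 0.2653811)/3 = 0.2160748
R_{2,1} = (4·0.2194812 − 0.2284014) / 3 = 0.2165078
R_{2,2} = 0.2165078 + (0.2165078 − 0.2160748)/15 = 0.2165367
(Column j=1 coincides with Simpson's rule on the same nodes.)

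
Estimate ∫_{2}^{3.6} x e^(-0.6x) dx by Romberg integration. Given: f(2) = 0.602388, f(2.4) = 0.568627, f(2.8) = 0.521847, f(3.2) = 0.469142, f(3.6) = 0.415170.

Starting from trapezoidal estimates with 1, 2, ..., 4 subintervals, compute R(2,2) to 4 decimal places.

0.8283

R(0,0) (trapezoid, 1 panel, h=1.6000): 0.814046
R(1,0) (trapezoid, 2 panels, h=0.8000): 0.824501
R(2,0) (trapezoid, 4 panels, h=0.4000): 0.827358
R(1,1) = 0.824501 + (0.824501 − 0.814046)/3 = 0.827986
R(2,1) = 0.827358 + (0.827358 − 0.824501)/3 = 0.828310
R(2,2) = 0.828310 + (0.828310 − 0.827986)/15 = 0.828332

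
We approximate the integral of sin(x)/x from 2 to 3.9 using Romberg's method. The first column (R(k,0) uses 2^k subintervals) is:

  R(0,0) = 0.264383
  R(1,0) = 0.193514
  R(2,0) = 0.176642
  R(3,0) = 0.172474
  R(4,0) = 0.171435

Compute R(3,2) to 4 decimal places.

Richardson extrapolation on the trapezoidal column (denominator 4−1=3):
R(2,1) = (4·0.176642 − 0.193514) / 3 = 0.171018
R(3,1) = 0.172474 + (0.172474 − 0.176642)/3 = 0.171085
R(3,2) = (16·0.171085 − 0.171018) / 15 = 0.171089

0.1711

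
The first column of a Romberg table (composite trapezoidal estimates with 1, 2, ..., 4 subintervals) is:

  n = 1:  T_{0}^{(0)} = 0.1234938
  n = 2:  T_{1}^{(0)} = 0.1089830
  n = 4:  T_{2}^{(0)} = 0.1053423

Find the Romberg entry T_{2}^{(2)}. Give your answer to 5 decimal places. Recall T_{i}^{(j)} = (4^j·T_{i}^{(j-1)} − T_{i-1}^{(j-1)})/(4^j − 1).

0.10413

Richardson extrapolation on the trapezoidal column (denominator 4−1=3):
T_{1}^{(1)} = 0.1089830 + (0.1089830 − 0.1234938)/3 = 0.1041461
T_{2}^{(1)} = 0.1053423 + (0.1053423 − 0.1089830)/3 = 0.1041287
T_{2}^{(2)} = 0.1041287 + (0.1041287 − 0.1041461)/15 = 0.1041275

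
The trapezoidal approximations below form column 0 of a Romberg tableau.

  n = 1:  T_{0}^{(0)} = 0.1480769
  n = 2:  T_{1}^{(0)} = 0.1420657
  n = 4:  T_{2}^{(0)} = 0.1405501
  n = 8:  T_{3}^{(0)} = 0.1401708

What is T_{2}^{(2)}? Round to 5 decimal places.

T_{1}^{(1)} = 0.1420657 + (0.1420657 − 0.1480769)/3 = 0.1400620
T_{2}^{(1)} = (4·0.1405501 − 0.1420657) / 3 = 0.1400449
T_{2}^{(2)} = (16·0.1400449 − 0.1400620) / 15 = 0.1400438

0.14004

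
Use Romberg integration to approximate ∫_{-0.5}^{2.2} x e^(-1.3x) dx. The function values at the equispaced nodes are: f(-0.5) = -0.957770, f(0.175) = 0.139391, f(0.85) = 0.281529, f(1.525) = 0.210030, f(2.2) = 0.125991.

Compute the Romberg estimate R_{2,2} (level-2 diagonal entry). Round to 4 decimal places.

R_{0,0} (trapezoid, 1 panel, h=2.7000): -1.122902
R_{1,0} (trapezoid, 2 panels, h=1.3500): -0.181387
R_{2,0} (trapezoid, 4 panels, h=0.6750): 0.145166
R_{1,1} = -0.181387 + (-0.181387 − (-1.122902))/3 = 0.132451
R_{2,1} = 0.145166 + (0.145166 − (-0.181387))/3 = 0.254017
R_{2,2} = 0.254017 + (0.254017 − 0.132451)/15 = 0.262121

0.2621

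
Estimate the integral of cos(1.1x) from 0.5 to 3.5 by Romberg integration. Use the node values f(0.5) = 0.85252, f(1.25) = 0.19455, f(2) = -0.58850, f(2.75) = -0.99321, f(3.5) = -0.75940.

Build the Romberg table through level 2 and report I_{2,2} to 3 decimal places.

-1.066

I_{0,0} (trapezoid, 1 panel, h=3.0000): 0.13968
I_{1,0} (trapezoid, 2 panels, h=1.5000): -0.81291
I_{2,0} (trapezoid, 4 panels, h=0.7500): -1.00545
I_{1,1} = -0.81291 + (-0.81291 − 0.13968)/3 = -1.13044
I_{2,1} = -1.00545 + (-1.00545 − (-0.81291))/3 = -1.06963
I_{2,2} = -1.06963 + (-1.06963 − (-1.13044))/15 = -1.06558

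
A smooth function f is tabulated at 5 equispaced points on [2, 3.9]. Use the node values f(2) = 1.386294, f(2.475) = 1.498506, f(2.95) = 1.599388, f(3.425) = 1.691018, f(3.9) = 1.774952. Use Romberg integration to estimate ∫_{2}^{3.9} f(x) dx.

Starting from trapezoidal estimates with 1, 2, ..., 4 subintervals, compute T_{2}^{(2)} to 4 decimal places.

T_{0}^{(0)} (trapezoid, 1 panel, h=1.9000): 3.003184
T_{1}^{(0)} (trapezoid, 2 panels, h=0.9500): 3.021010
T_{2}^{(0)} (trapezoid, 4 panels, h=0.4750): 3.025529
T_{1}^{(1)} = 3.021010 + (3.021010 − 3.003184)/3 = 3.026952
T_{2}^{(1)} = 3.025529 + (3.025529 − 3.021010)/3 = 3.027035
T_{2}^{(2)} = 3.027035 + (3.027035 − 3.026952)/15 = 3.027041

3.0270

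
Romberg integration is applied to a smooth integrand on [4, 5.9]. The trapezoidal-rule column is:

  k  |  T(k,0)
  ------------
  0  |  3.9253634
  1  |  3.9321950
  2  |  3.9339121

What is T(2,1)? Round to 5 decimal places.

Richardson extrapolation on the trapezoidal column (denominator 4−1=3):
T(2,1) = 3.9339121 + (3.9339121 − 3.9321950)/3 = 3.9344845

3.93448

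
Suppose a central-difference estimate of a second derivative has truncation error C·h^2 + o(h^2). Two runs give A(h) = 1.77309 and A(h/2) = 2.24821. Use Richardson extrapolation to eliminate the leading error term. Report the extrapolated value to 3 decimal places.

2.407

The leading error scales as h^2; refining by a factor of 2 reduces it by 2^2 = 4.
Extrapolated value = (4·A(h/2) − A(h)) / (4 − 1)
= (4·2.24821 − 1.77309) / 3
= 7.21975 / 3 = 2.40658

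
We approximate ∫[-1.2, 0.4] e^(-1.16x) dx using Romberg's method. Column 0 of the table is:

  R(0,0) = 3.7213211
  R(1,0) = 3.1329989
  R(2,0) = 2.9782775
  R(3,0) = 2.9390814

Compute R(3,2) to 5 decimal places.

R(2,1) = 2.9782775 + (2.9782775 − 3.1329989)/3 = 2.9267037
R(3,1) = (4·2.9390814 − 2.9782775) / 3 = 2.9260160
R(3,2) = (16·2.9260160 − 2.9267037) / 15 = 2.9259702

2.92597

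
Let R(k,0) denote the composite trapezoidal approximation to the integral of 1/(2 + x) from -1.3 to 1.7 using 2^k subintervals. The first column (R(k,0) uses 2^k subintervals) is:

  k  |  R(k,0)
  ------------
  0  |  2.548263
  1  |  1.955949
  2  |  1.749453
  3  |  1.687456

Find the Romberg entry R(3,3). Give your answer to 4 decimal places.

R(1,1) = (4·1.955949 − 2.548263) / 3 = 1.758511
R(2,1) = (4·1.749453 − 1.955949) / 3 = 1.680621
R(3,1) = 1.687456 + (1.687456 − 1.749453)/3 = 1.666790
R(2,2) = (16·1.680621 − 1.758511) / 15 = 1.675428
R(3,2) = 1.666790 + (1.666790 − 1.680621)/15 = 1.665868
R(3,3) = (64·1.665868 − 1.675428) / 63 = 1.665716
(Column j=1 coincides with Simpson's rule on the same nodes.)

1.6657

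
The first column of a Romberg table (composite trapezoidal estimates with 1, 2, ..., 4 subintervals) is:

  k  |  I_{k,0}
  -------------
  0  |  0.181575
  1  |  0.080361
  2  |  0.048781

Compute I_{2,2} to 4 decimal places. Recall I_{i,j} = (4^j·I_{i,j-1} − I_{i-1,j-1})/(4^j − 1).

Richardson extrapolation on the trapezoidal column (denominator 4−1=3):
I_{1,1} = 0.080361 + (0.080361 − 0.181575)/3 = 0.046623
I_{2,1} = 0.048781 + (0.048781 − 0.080361)/3 = 0.038254
I_{2,2} = (16·0.038254 − 0.046623) / 15 = 0.037696
(Column j=1 coincides with Simpson's rule on the same nodes.)

0.0377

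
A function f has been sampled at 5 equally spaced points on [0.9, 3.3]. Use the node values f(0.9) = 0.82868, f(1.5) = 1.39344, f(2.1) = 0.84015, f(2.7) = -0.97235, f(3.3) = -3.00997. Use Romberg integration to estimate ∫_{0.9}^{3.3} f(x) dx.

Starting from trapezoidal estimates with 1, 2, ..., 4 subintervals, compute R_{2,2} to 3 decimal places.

R_{0,0} (trapezoid, 1 panel, h=2.4000): -2.61755
R_{1,0} (trapezoid, 2 panels, h=1.2000): -0.30059
R_{2,0} (trapezoid, 4 panels, h=0.6000): 0.10236
R_{1,1} = -0.30059 + (-0.30059 − (-2.61755))/3 = 0.47173
R_{2,1} = 0.10236 + (0.10236 − (-0.30059))/3 = 0.23668
R_{2,2} = 0.23668 + (0.23668 − 0.47173)/15 = 0.22101

0.221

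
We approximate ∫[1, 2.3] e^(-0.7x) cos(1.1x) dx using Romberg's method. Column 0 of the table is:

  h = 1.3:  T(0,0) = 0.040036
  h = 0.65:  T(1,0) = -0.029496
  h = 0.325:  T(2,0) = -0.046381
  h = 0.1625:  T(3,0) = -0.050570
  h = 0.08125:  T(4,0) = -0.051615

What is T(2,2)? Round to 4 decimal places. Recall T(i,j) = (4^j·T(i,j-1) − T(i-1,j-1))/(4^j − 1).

Richardson extrapolation on the trapezoidal column (denominator 4−1=3):
T(1,1) = (4·(-0.029496) − 0.040036) / 3 = -0.052673
T(2,1) = (4·(-0.046381) − (-0.029496)) / 3 = -0.052009
T(2,2) = (16·(-0.052009) − (-0.052673)) / 15 = -0.051965
(Column j=1 coincides with Simpson's rule on the same nodes.)

-0.0520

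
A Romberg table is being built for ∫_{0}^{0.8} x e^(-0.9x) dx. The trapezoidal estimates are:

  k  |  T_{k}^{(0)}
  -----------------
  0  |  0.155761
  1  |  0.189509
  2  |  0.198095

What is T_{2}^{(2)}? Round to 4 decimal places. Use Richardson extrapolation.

Richardson extrapolation on the trapezoidal column (denominator 4−1=3):
T_{1}^{(1)} = 0.189509 + (0.189509 − 0.155761)/3 = 0.200758
T_{2}^{(1)} = (4·0.198095 − 0.189509) / 3 = 0.200957
T_{2}^{(2)} = 0.200957 + (0.200957 − 0.200758)/15 = 0.200970

0.2010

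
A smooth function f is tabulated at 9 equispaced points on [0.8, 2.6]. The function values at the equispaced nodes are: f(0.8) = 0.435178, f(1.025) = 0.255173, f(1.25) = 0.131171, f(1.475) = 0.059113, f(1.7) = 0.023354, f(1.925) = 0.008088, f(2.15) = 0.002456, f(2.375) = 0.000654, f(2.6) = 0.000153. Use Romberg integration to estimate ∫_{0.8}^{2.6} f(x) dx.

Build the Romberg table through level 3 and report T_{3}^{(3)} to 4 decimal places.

T_{0}^{(0)} (trapezoid, 1 panel, h=1.8000): 0.391798
T_{1}^{(0)} (trapezoid, 2 panels, h=0.9000): 0.216918
T_{2}^{(0)} (trapezoid, 4 panels, h=0.4500): 0.168591
T_{3}^{(0)} (trapezoid, 8 panels, h=0.2250): 0.156977
T_{1}^{(1)} = 0.216918 + (0.216918 − 0.391798)/3 = 0.158625
T_{2}^{(1)} = 0.168591 + (0.168591 − 0.216918)/3 = 0.152482
T_{3}^{(1)} = 0.156977 + (0.156977 − 0.168591)/3 = 0.153106
T_{2}^{(2)} = 0.152482 + (0.152482 − 0.158625)/15 = 0.152072
T_{3}^{(2)} = 0.153106 + (0.153106 − 0.152482)/15 = 0.153148
T_{3}^{(3)} = 0.153148 + (0.153148 − 0.152072)/63 = 0.153165

0.1532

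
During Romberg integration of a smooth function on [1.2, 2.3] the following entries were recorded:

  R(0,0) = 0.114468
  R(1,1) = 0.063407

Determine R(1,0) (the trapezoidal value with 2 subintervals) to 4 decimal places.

0.0762

From R(1,1) = (4·R(1,0) − R(0,0))/3, solve for R(1,0):
4·R(1,0) = 3·0.063407 + 0.114468 = 0.304689
R(1,0) = 0.076172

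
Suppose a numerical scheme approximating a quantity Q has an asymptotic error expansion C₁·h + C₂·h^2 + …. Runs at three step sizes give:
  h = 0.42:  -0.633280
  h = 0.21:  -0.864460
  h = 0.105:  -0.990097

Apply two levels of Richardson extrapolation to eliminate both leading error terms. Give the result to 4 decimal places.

-1.1224

First eliminate the h term (factor 2^1 = 2):
  B₁ = (2·(-0.864460) − (-0.633280))/1 = -1.095640
  B₂ = (2·(-0.990097) − (-0.864460))/1 = -1.115734
Then eliminate the h^2 term (factor 2^2 = 4):
  (4·(-1.115734) − (-1.095640))/3 = -1.122432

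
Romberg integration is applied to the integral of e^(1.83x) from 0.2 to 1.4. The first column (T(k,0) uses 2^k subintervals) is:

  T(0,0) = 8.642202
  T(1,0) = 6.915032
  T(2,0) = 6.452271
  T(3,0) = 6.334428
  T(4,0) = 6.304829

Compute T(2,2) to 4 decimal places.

6.2953

Richardson extrapolation on the trapezoidal column (denominator 4−1=3):
T(1,1) = 6.915032 + (6.915032 − 8.642202)/3 = 6.339309
T(2,1) = (4·6.452271 − 6.915032) / 3 = 6.298017
T(2,2) = (16·6.298017 − 6.339309) / 15 = 6.295264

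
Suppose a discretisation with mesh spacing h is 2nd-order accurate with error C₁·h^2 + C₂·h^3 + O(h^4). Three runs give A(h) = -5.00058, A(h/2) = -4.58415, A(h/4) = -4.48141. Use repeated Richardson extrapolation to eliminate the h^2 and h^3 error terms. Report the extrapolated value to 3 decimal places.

-4.447

First eliminate the h^2 term (factor 2^2 = 4):
  B₁ = (4·(-4.58415) − (-5.00058))/3 = -4.44534
  B₂ = (4·(-4.48141) − (-4.58415))/3 = -4.44716
Then eliminate the h^3 term (factor 2^3 = 8):
  (8·(-4.44716) − (-4.44534))/7 = -4.44742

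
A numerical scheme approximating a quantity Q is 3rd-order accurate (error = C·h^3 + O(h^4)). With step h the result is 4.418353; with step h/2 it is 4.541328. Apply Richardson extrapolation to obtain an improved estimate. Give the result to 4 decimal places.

Extrapolated value = (8·A(h/2) − A(h)) / (8 − 1)
= (8·4.541328 − 4.418353) / 7
= 31.912271 / 7 = 4.558896

4.5589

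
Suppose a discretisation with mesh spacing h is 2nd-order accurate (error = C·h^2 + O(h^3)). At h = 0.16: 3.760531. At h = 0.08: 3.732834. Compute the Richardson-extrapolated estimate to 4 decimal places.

The leading error scales as h^2; refining by a factor of 2 reduces it by 2^2 = 4.
Extrapolated value = (4·A(h/2) − A(h)) / (4 − 1)
= (4·3.732834 − 3.760531) / 3
= 11.170805 / 3 = 3.723602

3.7236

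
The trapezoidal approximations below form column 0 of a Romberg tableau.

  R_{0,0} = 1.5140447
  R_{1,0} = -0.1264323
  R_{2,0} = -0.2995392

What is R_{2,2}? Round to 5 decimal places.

-0.33617

R_{1,1} = (4·(-0.1264323) − 1.5140447) / 3 = -0.6732580
R_{2,1} = -0.2995392 + (-0.2995392 − (-0.1264323))/3 = -0.3572415
R_{2,2} = -0.3572415 + (-0.3572415 − (-0.6732580))/15 = -0.3361737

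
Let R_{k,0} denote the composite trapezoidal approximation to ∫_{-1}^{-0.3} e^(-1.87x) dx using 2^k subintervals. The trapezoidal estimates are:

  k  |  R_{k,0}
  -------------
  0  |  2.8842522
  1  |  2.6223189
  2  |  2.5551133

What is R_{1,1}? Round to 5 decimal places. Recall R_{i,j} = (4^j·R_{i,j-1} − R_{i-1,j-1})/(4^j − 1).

Richardson extrapolation on the trapezoidal column (denominator 4−1=3):
R_{1,1} = 2.6223189 + (2.6223189 − 2.8842522)/3 = 2.5350078
(Column j=1 coincides with Simpson's rule on the same nodes.)

2.53501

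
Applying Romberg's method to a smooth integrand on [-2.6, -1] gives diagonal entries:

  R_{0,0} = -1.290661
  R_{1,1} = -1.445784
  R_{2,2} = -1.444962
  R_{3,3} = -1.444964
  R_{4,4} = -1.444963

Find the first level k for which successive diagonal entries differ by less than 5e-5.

k = 3

|R_{1,1} − R_{0,0}| = 0.155123 ≥ 5e-5
|R_{2,2} − R_{1,1}| = 0.000822 ≥ 5e-5
|R_{3,3} − R_{2,2}| = 0.000002 < 5e-5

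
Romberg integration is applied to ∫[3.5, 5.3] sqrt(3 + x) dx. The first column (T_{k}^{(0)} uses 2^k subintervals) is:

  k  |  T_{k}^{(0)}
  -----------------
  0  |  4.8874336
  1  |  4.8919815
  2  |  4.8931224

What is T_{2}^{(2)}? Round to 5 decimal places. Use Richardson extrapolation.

T_{1}^{(1)} = (4·4.8919815 − 4.8874336) / 3 = 4.8934975
T_{2}^{(1)} = 4.8931224 + (4.8931224 − 4.8919815)/3 = 4.8935027
T_{2}^{(2)} = 4.8935027 + (4.8935027 − 4.8934975)/15 = 4.8935030

4.89350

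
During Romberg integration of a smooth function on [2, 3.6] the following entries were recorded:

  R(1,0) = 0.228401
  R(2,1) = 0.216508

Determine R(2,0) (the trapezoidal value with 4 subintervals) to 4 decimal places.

From R(2,1) = (4·R(2,0) − R(1,0))/3, solve for R(2,0):
4·R(2,0) = 3·0.216508 + 0.228401 = 0.877925
R(2,0) = 0.219481

0.2195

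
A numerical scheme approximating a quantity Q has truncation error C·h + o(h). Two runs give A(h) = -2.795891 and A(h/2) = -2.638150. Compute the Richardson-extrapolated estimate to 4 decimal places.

Extrapolated value = (2·A(h/2) − A(h)) / (2 − 1)
= (2·(-2.638150) − (-2.795891)) / 1
= -2.480409 / 1 = -2.480409

-2.4804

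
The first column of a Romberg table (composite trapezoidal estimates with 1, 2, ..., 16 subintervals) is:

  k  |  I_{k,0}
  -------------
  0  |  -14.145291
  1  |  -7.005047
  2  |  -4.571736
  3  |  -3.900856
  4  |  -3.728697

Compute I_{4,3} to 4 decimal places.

-3.6709

Richardson extrapolation on the trapezoidal column (denominator 4−1=3):
I_{2,1} = -4.571736 + (-4.571736 − (-7.005047))/3 = -3.760632
I_{3,1} = -3.900856 + (-3.900856 − (-4.571736))/3 = -3.677229
I_{4,1} = (4·(-3.728697) − (-3.900856)) / 3 = -3.671311
I_{3,2} = -3.677229 + (-3.677229 − (-3.760632))/15 = -3.671669
I_{4,2} = (16·(-3.671311) − (-3.677229)) / 15 = -3.670916
I_{4,3} = -3.670916 + (-3.670916 − (-3.671669))/63 = -3.670904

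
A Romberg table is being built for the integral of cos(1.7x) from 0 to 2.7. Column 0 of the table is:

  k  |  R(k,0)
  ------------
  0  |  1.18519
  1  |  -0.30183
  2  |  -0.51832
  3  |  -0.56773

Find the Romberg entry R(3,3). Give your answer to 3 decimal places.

Richardson extrapolation on the trapezoidal column (denominator 4−1=3):
R(1,1) = -0.30183 + (-0.30183 − 1.18519)/3 = -0.79750
R(2,1) = (4·(-0.51832) − (-0.30183)) / 3 = -0.59048
R(3,1) = -0.56773 + (-0.56773 − (-0.51832))/3 = -0.58420
R(2,2) = (16·(-0.59048) − (-0.79750)) / 15 = -0.57668
R(3,2) = (16·(-0.58420) − (-0.59048)) / 15 = -0.58378
R(3,3) = (64·(-0.58378) − (-0.57668)) / 63 = -0.58389

-0.584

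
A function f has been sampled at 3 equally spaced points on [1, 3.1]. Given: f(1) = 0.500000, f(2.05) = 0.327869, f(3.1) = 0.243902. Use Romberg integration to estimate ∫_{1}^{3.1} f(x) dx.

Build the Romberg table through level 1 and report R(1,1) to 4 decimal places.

R(0,0) (trapezoid, 1 panel, h=2.1000): 0.781097
R(1,0) (trapezoid, 2 panels, h=1.0500): 0.734811
R(1,1) = 0.734811 + (0.734811 − 0.781097)/3 = 0.719382

0.7194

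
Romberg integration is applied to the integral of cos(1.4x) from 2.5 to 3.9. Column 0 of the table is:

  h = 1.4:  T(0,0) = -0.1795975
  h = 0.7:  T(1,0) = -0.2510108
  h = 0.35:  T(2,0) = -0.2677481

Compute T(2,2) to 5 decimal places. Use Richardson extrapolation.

-0.27323

Richardson extrapolation on the trapezoidal column (denominator 4−1=3):
T(1,1) = -0.2510108 + (-0.2510108 − (-0.1795975))/3 = -0.2748152
T(2,1) = -0.2677481 + (-0.2677481 − (-0.2510108))/3 = -0.2733272
T(2,2) = (16·(-0.2733272) − (-0.2748152)) / 15 = -0.2732280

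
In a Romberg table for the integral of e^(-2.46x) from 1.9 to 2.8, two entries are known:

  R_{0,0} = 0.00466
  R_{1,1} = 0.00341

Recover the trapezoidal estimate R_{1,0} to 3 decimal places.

From R_{1,1} = (4·R_{1,0} − R_{0,0})/3, solve for R_{1,0}:
4·R_{1,0} = 3·0.00341 + 0.00466 = 0.01489
R_{1,0} = 0.00372

0.004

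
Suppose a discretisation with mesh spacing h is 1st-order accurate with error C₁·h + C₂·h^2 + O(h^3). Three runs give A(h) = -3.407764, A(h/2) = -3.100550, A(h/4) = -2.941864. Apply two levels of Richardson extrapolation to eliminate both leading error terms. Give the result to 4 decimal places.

-2.7798

First eliminate the h term (factor 2^1 = 2):
  B₁ = (2·(-3.100550) − (-3.407764))/1 = -2.793336
  B₂ = (2·(-2.941864) − (-3.100550))/1 = -2.783178
Then eliminate the h^2 term (factor 2^2 = 4):
  (4·(-2.783178) − (-2.793336))/3 = -2.779792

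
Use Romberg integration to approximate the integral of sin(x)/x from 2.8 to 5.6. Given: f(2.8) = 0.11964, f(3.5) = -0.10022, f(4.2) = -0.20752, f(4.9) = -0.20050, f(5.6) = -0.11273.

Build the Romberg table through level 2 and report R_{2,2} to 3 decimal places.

-0.375

R_{0,0} (trapezoid, 1 panel, h=2.8000): 0.00967
R_{1,0} (trapezoid, 2 panels, h=1.4000): -0.28569
R_{2,0} (trapezoid, 4 panels, h=0.7000): -0.35335
R_{1,1} = -0.28569 + (-0.28569 − 0.00967)/3 = -0.38414
R_{2,1} = -0.35335 + (-0.35335 − (-0.28569))/3 = -0.37590
R_{2,2} = -0.37590 + (-0.37590 − (-0.38414))/15 = -0.37535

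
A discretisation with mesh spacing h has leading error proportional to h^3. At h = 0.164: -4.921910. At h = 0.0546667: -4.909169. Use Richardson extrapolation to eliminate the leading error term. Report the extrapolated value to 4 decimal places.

The leading error scales as h^3; refining by a factor of 3 reduces it by 3^3 = 27.
Extrapolated value = (27·A(h/3) − A(h)) / (27 − 1)
= (27·(-4.909169) − (-4.921910)) / 26
= -127.625653 / 26 = -4.908679

-4.9087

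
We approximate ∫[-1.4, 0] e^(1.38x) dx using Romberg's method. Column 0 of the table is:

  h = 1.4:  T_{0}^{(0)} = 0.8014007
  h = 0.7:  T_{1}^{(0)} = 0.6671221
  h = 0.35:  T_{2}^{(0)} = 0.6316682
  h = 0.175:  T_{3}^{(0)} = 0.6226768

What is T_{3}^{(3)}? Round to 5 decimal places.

0.61967

T_{1}^{(1)} = (4·0.6671221 − 0.8014007) / 3 = 0.6223626
T_{2}^{(1)} = (4·0.6316682 − 0.6671221) / 3 = 0.6198502
T_{3}^{(1)} = 0.6226768 + (0.6226768 − 0.6316682)/3 = 0.6196797
T_{2}^{(2)} = (16·0.6198502 − 0.6223626) / 15 = 0.6196827
T_{3}^{(2)} = (16·0.6196797 − 0.6198502) / 15 = 0.6196683
T_{3}^{(3)} = (64·0.6196683 − 0.6196827) / 63 = 0.6196681
(Column j=1 coincides with Simpson's rule on the same nodes.)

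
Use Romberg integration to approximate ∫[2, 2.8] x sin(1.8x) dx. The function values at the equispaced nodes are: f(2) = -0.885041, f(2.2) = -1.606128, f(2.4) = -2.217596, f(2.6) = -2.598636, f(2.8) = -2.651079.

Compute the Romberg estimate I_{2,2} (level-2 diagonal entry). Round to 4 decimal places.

I_{0,0} (trapezoid, 1 panel, h=0.8000): -1.414448
I_{1,0} (trapezoid, 2 panels, h=0.4000): -1.594262
I_{2,0} (trapezoid, 4 panels, h=0.2000): -1.638084
I_{1,1} = -1.594262 + (-1.594262 − (-1.414448))/3 = -1.654200
I_{2,1} = -1.638084 + (-1.638084 − (-1.594262))/3 = -1.652691
I_{2,2} = -1.652691 + (-1.652691 − (-1.654200))/15 = -1.652590

-1.6526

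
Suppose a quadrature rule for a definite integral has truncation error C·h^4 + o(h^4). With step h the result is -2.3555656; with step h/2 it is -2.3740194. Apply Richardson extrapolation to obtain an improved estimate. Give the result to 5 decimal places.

-2.37525

The leading error scales as h^4; refining by a factor of 2 reduces it by 2^4 = 16.
Extrapolated value = (16·A(h/2) − A(h)) / (16 − 1)
= (16·(-2.3740194) − (-2.3555656)) / 15
= -35.6287448 / 15 = -2.3752497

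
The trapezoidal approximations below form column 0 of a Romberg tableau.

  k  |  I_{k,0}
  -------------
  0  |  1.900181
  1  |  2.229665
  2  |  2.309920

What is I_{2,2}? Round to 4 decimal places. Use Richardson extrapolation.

Richardson extrapolation on the trapezoidal column (denominator 4−1=3):
I_{1,1} = (4·2.229665 − 1.900181) / 3 = 2.339493
I_{2,1} = 2.309920 + (2.309920 − 2.229665)/3 = 2.336672
I_{2,2} = 2.336672 + (2.336672 − 2.339493)/15 = 2.336484

2.3365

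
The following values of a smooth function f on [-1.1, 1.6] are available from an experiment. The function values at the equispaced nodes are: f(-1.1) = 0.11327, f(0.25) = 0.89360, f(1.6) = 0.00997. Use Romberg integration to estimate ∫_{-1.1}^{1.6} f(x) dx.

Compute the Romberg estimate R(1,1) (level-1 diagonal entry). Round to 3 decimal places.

R(0,0) (trapezoid, 1 panel, h=2.7000): 0.16637
R(1,0) (trapezoid, 2 panels, h=1.3500): 1.28955
R(1,1) = 1.28955 + (1.28955 − 0.16637)/3 = 1.66394

1.664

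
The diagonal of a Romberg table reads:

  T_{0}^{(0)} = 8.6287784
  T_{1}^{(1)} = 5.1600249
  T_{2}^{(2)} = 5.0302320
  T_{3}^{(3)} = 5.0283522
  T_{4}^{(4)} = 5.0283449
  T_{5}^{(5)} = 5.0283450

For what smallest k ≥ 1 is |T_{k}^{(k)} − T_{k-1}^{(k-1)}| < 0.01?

|T_{1}^{(1)} − T_{0}^{(0)}| = 3.4687535 ≥ 0.01
|T_{2}^{(2)} − T_{1}^{(1)}| = 0.1297929 ≥ 0.01
|T_{3}^{(3)} − T_{2}^{(2)}| = 0.0018798 < 0.01

k = 3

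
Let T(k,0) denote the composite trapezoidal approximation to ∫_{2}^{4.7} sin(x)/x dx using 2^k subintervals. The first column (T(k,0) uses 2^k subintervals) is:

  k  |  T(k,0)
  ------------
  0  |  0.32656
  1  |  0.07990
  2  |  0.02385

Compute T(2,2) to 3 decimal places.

0.006

Richardson extrapolation on the trapezoidal column (denominator 4−1=3):
T(1,1) = (4·0.07990 − 0.32656) / 3 = -0.00232
T(2,1) = (4·0.02385 − 0.07990) / 3 = 0.00517
T(2,2) = 0.00517 + (0.00517 − (-0.00232))/15 = 0.00567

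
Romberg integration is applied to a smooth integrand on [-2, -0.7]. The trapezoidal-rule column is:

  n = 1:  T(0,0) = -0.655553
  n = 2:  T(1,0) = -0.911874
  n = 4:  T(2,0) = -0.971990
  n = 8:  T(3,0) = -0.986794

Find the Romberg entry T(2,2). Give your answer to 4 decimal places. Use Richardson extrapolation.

Richardson extrapolation on the trapezoidal column (denominator 4−1=3):
T(1,1) = (4·(-0.911874) − (-0.655553)) / 3 = -0.997314
T(2,1) = -0.971990 + (-0.971990 − (-0.911874))/3 = -0.992029
T(2,2) = (16·(-0.992029) − (-0.997314)) / 15 = -0.991677

-0.9917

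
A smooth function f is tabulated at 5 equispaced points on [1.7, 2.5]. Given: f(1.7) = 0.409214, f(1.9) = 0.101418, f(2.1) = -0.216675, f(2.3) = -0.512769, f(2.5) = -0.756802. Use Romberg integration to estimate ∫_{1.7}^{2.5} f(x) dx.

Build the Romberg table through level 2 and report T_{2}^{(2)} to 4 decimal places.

T_{0}^{(0)} (trapezoid, 1 panel, h=0.8000): -0.139035
T_{1}^{(0)} (trapezoid, 2 panels, h=0.4000): -0.156188
T_{2}^{(0)} (trapezoid, 4 panels, h=0.2000): -0.160364
T_{1}^{(1)} = -0.156188 + (-0.156188 − (-0.139035))/3 = -0.161906
T_{2}^{(1)} = -0.160364 + (-0.160364 − (-0.156188))/3 = -0.161756
T_{2}^{(2)} = -0.161756 + (-0.161756 − (-0.161906))/15 = -0.161746

-0.1617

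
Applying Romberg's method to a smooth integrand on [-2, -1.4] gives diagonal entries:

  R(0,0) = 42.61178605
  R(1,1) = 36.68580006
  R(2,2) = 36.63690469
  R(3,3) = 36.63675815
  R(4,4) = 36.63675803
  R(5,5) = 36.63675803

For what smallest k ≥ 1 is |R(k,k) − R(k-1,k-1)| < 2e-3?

|R(1,1) − R(0,0)| = 5.92598599 ≥ 2e-3
|R(2,2) − R(1,1)| = 0.04889537 ≥ 2e-3
|R(3,3) − R(2,2)| = 0.00014654 < 2e-3

k = 3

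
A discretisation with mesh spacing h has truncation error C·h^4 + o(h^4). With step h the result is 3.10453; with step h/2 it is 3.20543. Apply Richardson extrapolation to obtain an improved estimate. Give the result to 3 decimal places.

The leading error scales as h^4; refining by a factor of 2 reduces it by 2^4 = 16.
Extrapolated value = (16·A(h/2) − A(h)) / (16 − 1)
= (16·3.20543 − 3.10453) / 15
= 48.18235 / 15 = 3.21216

3.212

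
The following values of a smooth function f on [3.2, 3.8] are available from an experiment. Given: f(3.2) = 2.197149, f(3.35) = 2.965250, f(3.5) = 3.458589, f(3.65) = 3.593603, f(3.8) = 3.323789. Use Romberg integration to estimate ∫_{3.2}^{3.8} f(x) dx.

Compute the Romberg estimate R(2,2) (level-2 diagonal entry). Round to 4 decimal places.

R(0,0) (trapezoid, 1 panel, h=0.6000): 1.656281
R(1,0) (trapezoid, 2 panels, h=0.3000): 1.865717
R(2,0) (trapezoid, 4 panels, h=0.1500): 1.916687
R(1,1) = 1.865717 + (1.865717 − 1.656281)/3 = 1.935529
R(2,1) = 1.916687 + (1.916687 − 1.865717)/3 = 1.933677
R(2,2) = 1.933677 + (1.933677 − 1.935529)/15 = 1.933554

1.9336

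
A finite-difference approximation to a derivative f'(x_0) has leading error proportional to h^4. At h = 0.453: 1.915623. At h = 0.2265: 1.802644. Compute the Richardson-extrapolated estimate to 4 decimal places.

Extrapolated value = (16·A(h/2) − A(h)) / (16 − 1)
= (16·1.802644 − 1.915623) / 15
= 26.926681 / 15 = 1.795112

1.7951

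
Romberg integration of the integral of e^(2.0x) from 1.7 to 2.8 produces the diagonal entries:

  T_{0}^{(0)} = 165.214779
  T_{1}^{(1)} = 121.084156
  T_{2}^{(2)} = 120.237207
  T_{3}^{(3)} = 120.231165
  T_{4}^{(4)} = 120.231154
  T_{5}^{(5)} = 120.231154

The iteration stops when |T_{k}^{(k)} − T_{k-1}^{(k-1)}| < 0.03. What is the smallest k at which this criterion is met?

|T_{1}^{(1)} − T_{0}^{(0)}| = 44.130623 ≥ 0.03
|T_{2}^{(2)} − T_{1}^{(1)}| = 0.846949 ≥ 0.03
|T_{3}^{(3)} − T_{2}^{(2)}| = 0.006042 < 0.03

k = 3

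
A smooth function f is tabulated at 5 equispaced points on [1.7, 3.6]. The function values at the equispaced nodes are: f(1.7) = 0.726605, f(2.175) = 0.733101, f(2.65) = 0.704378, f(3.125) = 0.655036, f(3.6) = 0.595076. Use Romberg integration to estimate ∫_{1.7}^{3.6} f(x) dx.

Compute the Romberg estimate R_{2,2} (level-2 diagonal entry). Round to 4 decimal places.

1.3115

R_{0,0} (trapezoid, 1 panel, h=1.9000): 1.255597
R_{1,0} (trapezoid, 2 panels, h=0.9500): 1.296958
R_{2,0} (trapezoid, 4 panels, h=0.4750): 1.307844
R_{1,1} = 1.296958 + (1.296958 − 1.255597)/3 = 1.310745
R_{2,1} = 1.307844 + (1.307844 − 1.296958)/3 = 1.311473
R_{2,2} = 1.311473 + (1.311473 − 1.310745)/15 = 1.311522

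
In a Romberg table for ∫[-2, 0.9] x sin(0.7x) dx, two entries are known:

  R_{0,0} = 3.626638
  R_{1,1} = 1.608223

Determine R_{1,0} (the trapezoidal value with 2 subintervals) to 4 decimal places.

2.1128

From R_{1,1} = (4·R_{1,0} − R_{0,0})/3, solve for R_{1,0}:
4·R_{1,0} = 3·1.608223 + 3.626638 = 8.451307
R_{1,0} = 2.112827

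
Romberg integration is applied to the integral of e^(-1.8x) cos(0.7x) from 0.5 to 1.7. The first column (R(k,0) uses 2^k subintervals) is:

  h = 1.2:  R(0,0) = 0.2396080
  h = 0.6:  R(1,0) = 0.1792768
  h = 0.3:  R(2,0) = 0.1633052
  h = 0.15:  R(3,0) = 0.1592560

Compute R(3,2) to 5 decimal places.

Richardson extrapolation on the trapezoidal column (denominator 4−1=3):
R(2,1) = 0.1633052 + (0.1633052 − 0.1792768)/3 = 0.1579813
R(3,1) = 0.1592560 + (0.1592560 − 0.1633052)/3 = 0.1579063
R(3,2) = (16·0.1579063 − 0.1579813) / 15 = 0.1579013

0.15790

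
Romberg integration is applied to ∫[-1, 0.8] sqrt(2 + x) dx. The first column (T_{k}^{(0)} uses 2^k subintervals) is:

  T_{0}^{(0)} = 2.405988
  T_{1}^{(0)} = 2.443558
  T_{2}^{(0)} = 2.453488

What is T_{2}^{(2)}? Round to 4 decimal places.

T_{1}^{(1)} = (4·2.443558 − 2.405988) / 3 = 2.456081
T_{2}^{(1)} = 2.453488 + (2.453488 − 2.443558)/3 = 2.456798
T_{2}^{(2)} = 2.456798 + (2.456798 − 2.456081)/15 = 2.456846
(Column j=1 coincides with Simpson's rule on the same nodes.)

2.4568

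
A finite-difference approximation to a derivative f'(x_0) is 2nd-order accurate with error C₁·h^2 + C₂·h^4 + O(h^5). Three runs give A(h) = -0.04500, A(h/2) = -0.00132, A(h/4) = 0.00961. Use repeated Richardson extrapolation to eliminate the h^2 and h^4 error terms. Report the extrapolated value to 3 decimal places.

First eliminate the h^2 term (factor 2^2 = 4):
  B₁ = (4·(-0.00132) − (-0.04500))/3 = 0.01324
  B₂ = (4·0.00961 − (-0.00132))/3 = 0.01325
Then eliminate the h^4 term (factor 2^4 = 16):
  (16·0.01325 − 0.01324)/15 = 0.01325

0.013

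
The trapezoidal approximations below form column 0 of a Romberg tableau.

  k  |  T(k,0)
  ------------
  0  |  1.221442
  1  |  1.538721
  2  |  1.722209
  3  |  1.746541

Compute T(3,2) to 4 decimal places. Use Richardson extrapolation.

Richardson extrapolation on the trapezoidal column (denominator 4−1=3):
T(2,1) = 1.722209 + (1.722209 − 1.538721)/3 = 1.783372
T(3,1) = 1.746541 + (1.746541 − 1.722209)/3 = 1.754652
T(3,2) = 1.754652 + (1.754652 − 1.783372)/15 = 1.752737
(Column j=1 coincides with Simpson's rule on the same nodes.)

1.7527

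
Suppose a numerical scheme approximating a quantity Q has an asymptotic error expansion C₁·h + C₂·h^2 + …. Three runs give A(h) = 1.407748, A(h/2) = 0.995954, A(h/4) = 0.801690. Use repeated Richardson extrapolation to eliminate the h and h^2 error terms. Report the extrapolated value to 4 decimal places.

0.6152

First eliminate the h term (factor 2^1 = 2):
  B₁ = (2·0.995954 − 1.407748)/1 = 0.584160
  B₂ = (2·0.801690 − 0.995954)/1 = 0.607426
Then eliminate the h^2 term (factor 2^2 = 4):
  (4·0.607426 − 0.584160)/3 = 0.615181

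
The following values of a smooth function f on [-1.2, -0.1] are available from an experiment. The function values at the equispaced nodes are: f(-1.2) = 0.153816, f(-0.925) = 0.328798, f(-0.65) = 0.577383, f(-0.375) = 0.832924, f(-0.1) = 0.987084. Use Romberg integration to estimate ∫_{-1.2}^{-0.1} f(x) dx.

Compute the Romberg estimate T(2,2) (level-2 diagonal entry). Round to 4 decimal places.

0.6367

T(0,0) (trapezoid, 1 panel, h=1.1000): 0.627495
T(1,0) (trapezoid, 2 panels, h=0.5500): 0.631308
T(2,0) (trapezoid, 4 panels, h=0.2750): 0.635128
T(1,1) = 0.631308 + (0.631308 − 0.627495)/3 = 0.632579
T(2,1) = 0.635128 + (0.635128 − 0.631308)/3 = 0.636401
T(2,2) = 0.636401 + (0.636401 − 0.632579)/15 = 0.636656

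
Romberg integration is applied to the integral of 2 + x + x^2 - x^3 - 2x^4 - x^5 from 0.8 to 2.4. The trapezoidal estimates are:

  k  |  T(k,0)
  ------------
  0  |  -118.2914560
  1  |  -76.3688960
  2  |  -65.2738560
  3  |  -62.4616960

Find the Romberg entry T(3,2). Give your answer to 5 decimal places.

-61.52090

Richardson extrapolation on the trapezoidal column (denominator 4−1=3):
T(2,1) = -65.2738560 + (-65.2738560 − (-76.3688960))/3 = -61.5755093
T(3,1) = (4·(-62.4616960) − (-65.2738560)) / 3 = -61.5243093
T(3,2) = (16·(-61.5243093) − (-61.5755093)) / 15 = -61.5208960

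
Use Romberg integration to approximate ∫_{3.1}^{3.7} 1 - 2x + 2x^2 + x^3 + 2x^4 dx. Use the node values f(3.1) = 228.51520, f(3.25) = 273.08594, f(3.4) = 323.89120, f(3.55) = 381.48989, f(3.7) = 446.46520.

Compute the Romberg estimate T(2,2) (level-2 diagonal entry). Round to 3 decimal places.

197.053

T(0,0) (trapezoid, 1 panel, h=0.6000): 202.49412
T(1,0) (trapezoid, 2 panels, h=0.3000): 198.41442
T(2,0) (trapezoid, 4 panels, h=0.1500): 197.39358
T(1,1) = 198.41442 + (198.41442 − 202.49412)/3 = 197.05452
T(2,1) = 197.39358 + (197.39358 − 198.41442)/3 = 197.05330
T(2,2) = 197.05330 + (197.05330 − 197.05452)/15 = 197.05322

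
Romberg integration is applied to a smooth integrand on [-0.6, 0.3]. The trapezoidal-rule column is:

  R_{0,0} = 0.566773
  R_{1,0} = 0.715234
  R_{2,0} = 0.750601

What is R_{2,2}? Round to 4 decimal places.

Richardson extrapolation on the trapezoidal column (denominator 4−1=3):
R_{1,1} = (4·0.715234 − 0.566773) / 3 = 0.764721
R_{2,1} = (4·0.750601 − 0.715234) / 3 = 0.762390
R_{2,2} = (16·0.762390 − 0.764721) / 15 = 0.762235
(Column j=1 coincides with Simpson's rule on the same nodes.)

0.7622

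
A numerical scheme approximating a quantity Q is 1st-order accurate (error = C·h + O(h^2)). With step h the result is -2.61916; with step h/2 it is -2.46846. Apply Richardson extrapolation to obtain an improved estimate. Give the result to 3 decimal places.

-2.318

Extrapolated value = (2·A(h/2) − A(h)) / (2 − 1)
= (2·(-2.46846) − (-2.61916)) / 1
= -2.31776 / 1 = -2.31776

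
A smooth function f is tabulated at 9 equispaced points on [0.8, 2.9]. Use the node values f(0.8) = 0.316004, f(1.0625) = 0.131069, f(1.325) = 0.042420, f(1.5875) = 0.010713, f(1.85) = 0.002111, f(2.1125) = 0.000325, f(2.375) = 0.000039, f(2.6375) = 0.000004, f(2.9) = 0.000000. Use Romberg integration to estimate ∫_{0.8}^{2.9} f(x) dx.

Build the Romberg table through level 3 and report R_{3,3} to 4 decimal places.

R_{0,0} (trapezoid, 1 panel, h=2.1000): 0.331804
R_{1,0} (trapezoid, 2 panels, h=1.0500): 0.168119
R_{2,0} (trapezoid, 4 panels, h=0.5250): 0.106350
R_{3,0} (trapezoid, 8 panels, h=0.2625): 0.090479
R_{1,1} = 0.168119 + (0.168119 − 0.331804)/3 = 0.113557
R_{2,1} = 0.106350 + (0.106350 − 0.168119)/3 = 0.085760
R_{3,1} = 0.090479 + (0.090479 − 0.106350)/3 = 0.085189
R_{2,2} = 0.085760 + (0.085760 − 0.113557)/15 = 0.083907
R_{3,2} = 0.085189 + (0.085189 − 0.085760)/15 = 0.085151
R_{3,3} = 0.085151 + (0.085151 − 0.083907)/63 = 0.085171

0.0852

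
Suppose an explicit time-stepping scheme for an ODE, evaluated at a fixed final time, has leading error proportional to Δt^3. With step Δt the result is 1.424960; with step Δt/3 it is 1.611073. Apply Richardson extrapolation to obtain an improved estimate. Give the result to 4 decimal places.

1.6182

The leading error scales as Δt^3; refining by a factor of 3 reduces it by 3^3 = 27.
Extrapolated value = (27·A(Δt/3) − A(Δt)) / (27 − 1)
= (27·1.611073 − 1.424960) / 26
= 42.074011 / 26 = 1.618231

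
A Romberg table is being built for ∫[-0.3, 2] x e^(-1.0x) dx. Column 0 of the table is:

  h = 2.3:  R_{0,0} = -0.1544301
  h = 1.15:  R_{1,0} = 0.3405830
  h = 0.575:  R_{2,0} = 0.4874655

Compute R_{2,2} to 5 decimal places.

Richardson extrapolation on the trapezoidal column (denominator 4−1=3):
R_{1,1} = (4·0.3405830 − (-0.1544301)) / 3 = 0.5055874
R_{2,1} = (4·0.4874655 − 0.3405830) / 3 = 0.5364263
R_{2,2} = (16·0.5364263 − 0.5055874) / 15 = 0.5384822
(Column j=1 coincides with Simpson's rule on the same nodes.)

0.53848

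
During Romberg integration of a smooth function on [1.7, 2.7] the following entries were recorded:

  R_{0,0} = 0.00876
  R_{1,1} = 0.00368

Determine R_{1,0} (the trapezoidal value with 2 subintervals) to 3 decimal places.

0.005

From R_{1,1} = (4·R_{1,0} − R_{0,0})/3, solve for R_{1,0}:
4·R_{1,0} = 3·0.00368 + 0.00876 = 0.01980
R_{1,0} = 0.00495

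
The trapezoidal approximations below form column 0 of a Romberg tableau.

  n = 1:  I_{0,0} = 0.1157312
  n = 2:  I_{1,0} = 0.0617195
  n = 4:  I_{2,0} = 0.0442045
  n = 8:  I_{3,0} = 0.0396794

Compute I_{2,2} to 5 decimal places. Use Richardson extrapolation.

I_{1,1} = (4·0.0617195 − 0.1157312) / 3 = 0.0437156
I_{2,1} = (4·0.0442045 − 0.0617195) / 3 = 0.0383662
I_{2,2} = 0.0383662 + (0.0383662 − 0.0437156)/15 = 0.0380096

0.03801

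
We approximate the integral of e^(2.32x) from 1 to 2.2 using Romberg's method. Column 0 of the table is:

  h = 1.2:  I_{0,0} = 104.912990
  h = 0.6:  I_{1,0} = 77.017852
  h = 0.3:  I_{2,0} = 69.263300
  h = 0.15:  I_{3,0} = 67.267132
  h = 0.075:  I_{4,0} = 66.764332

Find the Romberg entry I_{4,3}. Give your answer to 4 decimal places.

66.5964

Richardson extrapolation on the trapezoidal column (denominator 4−1=3):
I_{2,1} = 69.263300 + (69.263300 − 77.017852)/3 = 66.678449
I_{3,1} = 67.267132 + (67.267132 − 69.263300)/3 = 66.601743
I_{4,1} = (4·66.764332 − 67.267132) / 3 = 66.596732
I_{3,2} = 66.601743 + (66.601743 − 66.678449)/15 = 66.596629
I_{4,2} = (16·66.596732 − 66.601743) / 15 = 66.596398
I_{4,3} = 66.596398 + (66.596398 − 66.596629)/63 = 66.596394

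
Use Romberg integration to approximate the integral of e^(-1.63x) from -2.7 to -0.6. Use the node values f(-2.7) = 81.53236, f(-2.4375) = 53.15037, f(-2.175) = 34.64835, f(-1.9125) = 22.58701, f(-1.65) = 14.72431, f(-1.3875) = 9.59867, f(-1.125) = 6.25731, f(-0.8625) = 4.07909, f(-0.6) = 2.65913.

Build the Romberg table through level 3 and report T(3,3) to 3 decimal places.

48.389

T(0,0) (trapezoid, 1 panel, h=2.1000): 88.40106
T(1,0) (trapezoid, 2 panels, h=1.0500): 59.66106
T(2,0) (trapezoid, 4 panels, h=0.5250): 51.30600
T(3,0) (trapezoid, 8 panels, h=0.2625): 49.12447
T(1,1) = 59.66106 + (59.66106 − 88.40106)/3 = 50.08106
T(2,1) = 51.30600 + (51.30600 − 59.66106)/3 = 48.52098
T(3,1) = 49.12447 + (49.12447 − 51.30600)/3 = 48.39729
T(2,2) = 48.52098 + (48.52098 − 50.08106)/15 = 48.41697
T(3,2) = 48.39729 + (48.39729 − 48.52098)/15 = 48.38904
T(3,3) = 48.38904 + (48.38904 − 48.41697)/63 = 48.38860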